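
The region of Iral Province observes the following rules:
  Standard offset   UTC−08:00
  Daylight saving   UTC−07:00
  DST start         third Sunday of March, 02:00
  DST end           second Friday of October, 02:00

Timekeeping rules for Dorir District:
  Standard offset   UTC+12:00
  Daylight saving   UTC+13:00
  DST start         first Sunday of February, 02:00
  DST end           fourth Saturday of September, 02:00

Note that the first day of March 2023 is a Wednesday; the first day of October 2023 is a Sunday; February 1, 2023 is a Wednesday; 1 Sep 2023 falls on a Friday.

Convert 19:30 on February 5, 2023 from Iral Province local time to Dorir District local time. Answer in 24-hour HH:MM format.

16:30

1 March 2023 is a Wednesday, so the first Sunday is March 5 and the third is March 19.
1 October 2023 is a Sunday, so the first Friday is October 6 and the second is October 13.
Daylight saving runs 19 March – 13 October; February 5, 2023 is outside that window, so Iral Province is on standard time at UTC−08:00.
19:30 Iral Province + 8h = 03:30 UTC (rolling into the next day, 6 February 2023).
1 February 2023 is a Wednesday, so the first Sunday is February 5.
1 September 2023 is a Friday, so the first Saturday is September 2 and the fourth is September 23.
At the standard offset (UTC+12:00), 03:30 UTC + 12h = 15:30 Dorir District standard time.
Daylight saving runs 5 February – 23 September; the standard-time date in Dorir District, February 6, 2023, is inside that window, so Dorir District is at UTC+13:00.
03:30 UTC + 13h = 16:30 Dorir District.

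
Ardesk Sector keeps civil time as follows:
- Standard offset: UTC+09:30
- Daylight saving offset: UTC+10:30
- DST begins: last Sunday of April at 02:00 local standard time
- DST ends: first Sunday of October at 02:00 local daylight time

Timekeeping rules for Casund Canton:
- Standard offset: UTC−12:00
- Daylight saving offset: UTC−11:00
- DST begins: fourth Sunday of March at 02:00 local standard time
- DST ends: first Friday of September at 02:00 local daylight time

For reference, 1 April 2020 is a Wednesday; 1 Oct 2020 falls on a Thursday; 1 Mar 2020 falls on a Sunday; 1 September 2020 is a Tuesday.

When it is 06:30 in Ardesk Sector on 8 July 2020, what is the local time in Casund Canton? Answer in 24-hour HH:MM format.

1 April 2020 is a Wednesday, so Sundays fall on 5, 12, 19, 26; the last is April 26.
1 October 2020 is a Thursday, so the first Sunday is October 4.
8 July 2020 falls between 26 April and 4 October, so daylight saving is in effect and Ardesk Sector is at UTC+10:30.
06:30 Ardesk Sector − 10h30m = 20:00 UTC (rolling into the previous day, 7 July 2020).
1 March 2020 is a Sunday, so the first Sunday is March 1 and the fourth is March 22.
1 September 2020 is a Tuesday, so the first Friday is September 4.
At the standard offset (UTC−12:00), 20:00 UTC − 12h = 08:00 Casund Canton standard time.
The standard-time date in Casund Canton, 7 July 2020, falls between 22 March and 4 September, so daylight saving is in effect and Casund Canton is at UTC−11:00.
20:00 UTC − 11h = 09:00 Casund Canton.

09:00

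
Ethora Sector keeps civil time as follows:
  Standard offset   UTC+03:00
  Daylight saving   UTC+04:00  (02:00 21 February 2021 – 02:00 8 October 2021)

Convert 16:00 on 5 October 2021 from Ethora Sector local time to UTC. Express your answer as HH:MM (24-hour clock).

Daylight saving runs 21 February – 8 October; 5 October 2021 is inside that window, so Ethora Sector is at UTC+04:00.
16:00 local − 4h = 12:00 UTC.

12:00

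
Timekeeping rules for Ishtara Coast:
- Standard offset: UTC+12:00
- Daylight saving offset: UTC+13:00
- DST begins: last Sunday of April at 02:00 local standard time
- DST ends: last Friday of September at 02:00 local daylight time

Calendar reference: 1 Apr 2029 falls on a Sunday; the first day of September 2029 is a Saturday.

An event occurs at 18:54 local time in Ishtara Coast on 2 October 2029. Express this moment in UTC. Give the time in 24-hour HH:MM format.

1 April 2029 is a Sunday, so Sundays fall on 1, 8, 15, 22, 29; the last is April 29.
1 September 2029 is a Saturday, so Fridays fall on 7, 14, 21, 28; the last is September 28.
Daylight saving runs 29 April – 28 September; 2 October 2029 is outside that window, so Ishtara Coast is on standard time at UTC+12:00.
18:54 local − 12h = 06:54 UTC.

06:54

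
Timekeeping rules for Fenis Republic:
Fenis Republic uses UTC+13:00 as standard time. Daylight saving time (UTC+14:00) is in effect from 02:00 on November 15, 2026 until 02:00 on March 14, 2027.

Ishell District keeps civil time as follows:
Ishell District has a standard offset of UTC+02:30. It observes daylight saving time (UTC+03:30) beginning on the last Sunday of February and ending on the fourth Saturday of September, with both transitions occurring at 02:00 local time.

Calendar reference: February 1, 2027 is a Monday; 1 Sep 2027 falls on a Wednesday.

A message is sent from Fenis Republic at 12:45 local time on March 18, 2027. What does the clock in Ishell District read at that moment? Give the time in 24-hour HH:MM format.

March 18, 2027 is outside the daylight-saving period (15 November 2026 – 14 March 2027), so Fenis Republic is on standard time, UTC+13:00.
12:45 Fenis Republic − 13h = 23:45 UTC (rolling into the previous day, 17 March 2027).
1 February 2027 is a Monday, so Sundays fall on 7, 14, 21, 28; the last is February 28.
1 September 2027 is a Wednesday, so the first Saturday is September 4 and the fourth is September 25.
At the standard offset (UTC+02:30), 23:45 UTC + 2h30m = 02:15 Ishell District standard time (rolling into the next day, 18 March 2027).
Daylight saving runs 28 February – 25 September; the standard-time date in Ishell District, March 18, 2027, is inside that window, so Ishell District is at UTC+03:30.
23:45 UTC + 3h30m = 03:15 Ishell District (rolling into the next day, 18 March 2027).

03:15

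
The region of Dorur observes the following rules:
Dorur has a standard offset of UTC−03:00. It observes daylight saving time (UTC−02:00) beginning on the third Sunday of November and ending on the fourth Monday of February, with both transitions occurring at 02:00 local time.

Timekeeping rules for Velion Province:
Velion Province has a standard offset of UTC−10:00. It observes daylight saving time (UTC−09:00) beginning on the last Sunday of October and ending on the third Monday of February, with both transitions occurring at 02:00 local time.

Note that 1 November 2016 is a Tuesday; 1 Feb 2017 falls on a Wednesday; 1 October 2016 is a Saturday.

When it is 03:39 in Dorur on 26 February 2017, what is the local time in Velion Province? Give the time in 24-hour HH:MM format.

19:39

1 November 2016 is a Tuesday, so the first Sunday is November 6 and the third is November 20.
1 February 2017 is a Wednesday, so the first Monday is February 6 and the fourth is February 27.
26 February 2017 lies within the daylight-saving period (20 November 2016 – 27 February 2017), so Dorur is on daylight time, UTC−02:00.
03:39 Dorur + 2h = 05:39 UTC.
1 October 2016 is a Saturday, so Sundays fall on 2, 9, 16, 23, 30; the last is October 30.
1 February 2017 is a Wednesday, so the first Monday is February 6 and the third is February 20.
At the standard offset (UTC−10:00), 05:39 UTC − 10h = 19:39 Velion Province standard time (rolling into the previous day, 25 February 2017).
Daylight saving runs 30 October 2016 – 20 February 2017; the standard-time date in Velion Province, 25 February 2017, is outside that window, so Velion Province is on standard time at UTC−10:00.
05:39 UTC − 10h = 19:39 Velion Province (rolling into the previous day, 25 February 2017).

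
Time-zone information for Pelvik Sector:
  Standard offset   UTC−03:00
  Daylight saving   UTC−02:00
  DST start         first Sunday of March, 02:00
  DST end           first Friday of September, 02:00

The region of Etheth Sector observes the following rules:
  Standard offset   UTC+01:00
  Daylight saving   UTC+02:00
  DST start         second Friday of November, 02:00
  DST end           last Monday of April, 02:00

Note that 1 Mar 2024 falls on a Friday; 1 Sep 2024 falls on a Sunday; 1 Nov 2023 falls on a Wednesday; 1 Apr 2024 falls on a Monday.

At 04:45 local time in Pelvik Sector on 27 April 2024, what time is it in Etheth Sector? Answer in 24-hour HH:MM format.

08:45

1 March 2024 is a Friday, so the first Sunday is March 3.
1 September 2024 is a Sunday, so the first Friday is September 6.
27 April 2024 lies within the daylight-saving period (3 March – 6 September), so Pelvik Sector is on daylight time, UTC−02:00.
04:45 Pelvik Sector + 2h = 06:45 UTC.
1 November 2023 is a Wednesday, so the first Friday is November 3 and the second is November 10.
1 April 2024 is a Monday, so Mondays fall on 1, 8, 15, 22, 29; the last is April 29.
At the standard offset (UTC+01:00), 06:45 UTC + 1h = 07:45 Etheth Sector standard time.
The standard-time date in Etheth Sector, 27 April 2024, lies within the daylight-saving period (10 November 2023 – 29 April 2024), so Etheth Sector is on daylight time, UTC+02:00.
06:45 UTC + 2h = 08:45 Etheth Sector.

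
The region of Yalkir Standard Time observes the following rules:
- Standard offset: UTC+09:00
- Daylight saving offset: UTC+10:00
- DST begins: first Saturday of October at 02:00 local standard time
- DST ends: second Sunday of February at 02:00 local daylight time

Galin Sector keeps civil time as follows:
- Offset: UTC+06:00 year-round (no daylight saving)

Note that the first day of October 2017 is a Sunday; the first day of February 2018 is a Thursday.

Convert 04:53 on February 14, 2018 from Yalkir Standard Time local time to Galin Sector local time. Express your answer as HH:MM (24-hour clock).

01:53

1 October 2017 is a Sunday, so the first Saturday is October 7.
1 February 2018 is a Thursday, so the first Sunday is February 4 and the second is February 11.
February 14, 2018 does not fall between 7 October 2017 and 11 February 2018, so daylight saving is not in effect and Yalkir Standard Time is at UTC+09:00.
04:53 Yalkir Standard Time − 9h = 19:53 UTC (rolling into the previous day, 13 February 2018).
Galin Sector has no daylight saving, so its offset is UTC+06:00 year-round.
19:53 UTC + 6h = 01:53 Galin Sector (rolling into the next day, 14 February 2018).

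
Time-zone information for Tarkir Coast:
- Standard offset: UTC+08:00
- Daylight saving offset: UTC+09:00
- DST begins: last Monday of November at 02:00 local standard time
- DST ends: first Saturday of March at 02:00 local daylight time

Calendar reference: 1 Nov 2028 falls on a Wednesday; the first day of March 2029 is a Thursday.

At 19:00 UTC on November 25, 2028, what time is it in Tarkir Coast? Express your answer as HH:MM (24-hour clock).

03:00

1 November 2028 is a Wednesday, so Mondays fall on 6, 13, 20, 27; the last is November 27.
1 March 2029 is a Thursday, so the first Saturday is March 3.
At the standard offset (UTC+08:00), 19:00 UTC + 8h = 03:00 Tarkir Coast standard time (rolling into the next day, 26 November 2028).
Daylight saving runs 27 November 2028 – 3 March 2029; the standard-time date in Tarkir Coast, November 26, 2028, is outside that window, so Tarkir Coast is on standard time at UTC+08:00.
19:00 UTC + 8h = 03:00 local (rolling into the next day, 26 November 2028).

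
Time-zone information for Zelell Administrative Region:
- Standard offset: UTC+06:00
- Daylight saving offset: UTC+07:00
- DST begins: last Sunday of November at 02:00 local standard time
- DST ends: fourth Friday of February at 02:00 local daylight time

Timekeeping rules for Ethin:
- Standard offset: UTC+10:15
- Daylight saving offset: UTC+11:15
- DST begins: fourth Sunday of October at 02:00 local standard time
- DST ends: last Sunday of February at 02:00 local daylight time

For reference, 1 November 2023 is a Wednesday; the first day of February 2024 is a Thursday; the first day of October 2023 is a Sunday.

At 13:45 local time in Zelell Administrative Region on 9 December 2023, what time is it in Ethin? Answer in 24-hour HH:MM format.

1 November 2023 is a Wednesday, so Sundays fall on 5, 12, 19, 26; the last is November 26.
1 February 2024 is a Thursday, so the first Friday is February 2 and the fourth is February 23.
9 December 2023 lies within the daylight-saving period (26 November 2023 – 23 February 2024), so Zelell Administrative Region is on daylight time, UTC+07:00.
13:45 Zelell Administrative Region − 7h = 06:45 UTC.
1 October 2023 is a Sunday, so the first Sunday is October 1 and the fourth is October 22.
1 February 2024 is a Thursday, so Sundays fall on 4, 11, 18, 25; the last is February 25.
At the standard offset (UTC+10:15), 06:45 UTC + 10h15m = 17:00 Ethin standard time.
The standard-time date in Ethin, 9 December 2023, falls between 22 October 2023 and 25 February 2024, so daylight saving is in effect and Ethin is at UTC+11:15.
06:45 UTC + 11h15m = 18:00 Ethin.

18:00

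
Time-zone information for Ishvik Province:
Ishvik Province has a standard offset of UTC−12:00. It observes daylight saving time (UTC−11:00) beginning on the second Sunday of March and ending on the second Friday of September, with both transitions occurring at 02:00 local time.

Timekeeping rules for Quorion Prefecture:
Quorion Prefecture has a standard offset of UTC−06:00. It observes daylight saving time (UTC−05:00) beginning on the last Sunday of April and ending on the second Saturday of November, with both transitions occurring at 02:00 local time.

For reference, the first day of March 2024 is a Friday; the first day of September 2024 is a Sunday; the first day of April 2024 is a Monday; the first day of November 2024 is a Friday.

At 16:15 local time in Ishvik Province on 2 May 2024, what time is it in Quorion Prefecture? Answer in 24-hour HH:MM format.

22:15

1 March 2024 is a Friday, so the first Sunday is March 3 and the second is March 10.
1 September 2024 is a Sunday, so the first Friday is September 6 and the second is September 13.
Daylight saving runs 10 March – 13 September; 2 May 2024 is inside that window, so Ishvik Province is at UTC−11:00.
16:15 Ishvik Province + 11h = 03:15 UTC (rolling into the next day, 3 May 2024).
1 April 2024 is a Monday, so Sundays fall on 7, 14, 21, 28; the last is April 28.
1 November 2024 is a Friday, so the first Saturday is November 2 and the second is November 9.
At the standard offset (UTC−06:00), 03:15 UTC − 6h = 21:15 Quorion Prefecture standard time (rolling into the previous day, 2 May 2024).
The standard-time date in Quorion Prefecture, 2 May 2024, falls between 28 April and 9 November, so daylight saving is in effect and Quorion Prefecture is at UTC−05:00.
03:15 UTC − 5h = 22:15 Quorion Prefecture (rolling into the previous day, 2 May 2024).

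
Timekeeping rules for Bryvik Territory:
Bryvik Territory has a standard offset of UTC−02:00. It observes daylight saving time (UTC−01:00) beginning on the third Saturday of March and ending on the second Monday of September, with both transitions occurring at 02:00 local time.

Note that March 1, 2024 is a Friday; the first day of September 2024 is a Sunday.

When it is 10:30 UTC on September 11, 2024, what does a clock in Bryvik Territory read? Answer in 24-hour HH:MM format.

1 March 2024 is a Friday, so the first Saturday is March 2 and the third is March 16.
1 September 2024 is a Sunday, so the first Monday is September 2 and the second is September 9.
At the standard offset (UTC−02:00), 10:30 UTC − 2h = 08:30 Bryvik Territory standard time.
The standard-time date in Bryvik Territory, September 11, 2024, is outside the daylight-saving period (16 March – 9 September), so Bryvik Territory is on standard time, UTC−02:00.
10:30 UTC − 2h = 08:30 local.

08:30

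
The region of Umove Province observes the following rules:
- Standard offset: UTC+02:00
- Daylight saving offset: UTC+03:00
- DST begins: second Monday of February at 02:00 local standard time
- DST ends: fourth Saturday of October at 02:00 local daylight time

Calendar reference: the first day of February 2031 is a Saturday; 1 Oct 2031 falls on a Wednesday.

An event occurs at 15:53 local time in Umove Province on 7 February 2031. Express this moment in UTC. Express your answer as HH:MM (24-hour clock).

13:53

1 February 2031 is a Saturday, so the first Monday is February 3 and the second is February 10.
1 October 2031 is a Wednesday, so the first Saturday is October 4 and the fourth is October 25.
7 February 2031 does not fall between 10 February and 25 October, so daylight saving is not in effect and Umove Province is at UTC+02:00.
15:53 local − 2h = 13:53 UTC.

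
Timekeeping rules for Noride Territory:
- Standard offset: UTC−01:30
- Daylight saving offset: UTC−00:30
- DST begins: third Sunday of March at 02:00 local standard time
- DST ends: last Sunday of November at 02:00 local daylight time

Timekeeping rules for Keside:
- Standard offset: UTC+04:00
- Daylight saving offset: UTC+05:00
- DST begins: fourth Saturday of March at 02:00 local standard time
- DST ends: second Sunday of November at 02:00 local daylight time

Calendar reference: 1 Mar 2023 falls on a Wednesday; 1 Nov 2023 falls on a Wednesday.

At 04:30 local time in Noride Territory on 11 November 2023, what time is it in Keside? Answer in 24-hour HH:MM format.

1 March 2023 is a Wednesday, so the first Sunday is March 5 and the third is March 19.
1 November 2023 is a Wednesday, so Sundays fall on 5, 12, 19, 26; the last is November 26.
11 November 2023 lies within the daylight-saving period (19 March – 26 November), so Noride Territory is on daylight time, UTC−00:30.
04:30 Noride Territory + 0h30m = 05:00 UTC.
1 March 2023 is a Wednesday, so the first Saturday is March 4 and the fourth is March 25.
1 November 2023 is a Wednesday, so the first Sunday is November 5 and the second is November 12.
At the standard offset (UTC+04:00), 05:00 UTC + 4h = 09:00 Keside standard time.
Daylight saving runs 25 March – 12 November; the standard-time date in Keside, 11 November 2023, is inside that window, so Keside is at UTC+05:00.
05:00 UTC + 5h = 10:00 Keside.

10:00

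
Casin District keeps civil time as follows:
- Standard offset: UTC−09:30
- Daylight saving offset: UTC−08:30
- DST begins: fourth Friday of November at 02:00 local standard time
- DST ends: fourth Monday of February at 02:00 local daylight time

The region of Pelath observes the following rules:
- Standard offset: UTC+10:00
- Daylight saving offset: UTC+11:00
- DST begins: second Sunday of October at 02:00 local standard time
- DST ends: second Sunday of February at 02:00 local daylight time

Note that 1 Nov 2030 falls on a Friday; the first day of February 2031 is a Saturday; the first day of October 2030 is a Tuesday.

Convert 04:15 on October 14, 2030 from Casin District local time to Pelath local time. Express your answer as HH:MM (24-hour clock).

1 November 2030 is a Friday, so the first Friday is November 1 and the fourth is November 22.
1 February 2031 is a Saturday, so the first Monday is February 3 and the fourth is February 24.
October 14, 2030 is outside the daylight-saving period (22 November 2030 – 24 February 2031), so Casin District is on standard time, UTC−09:30.
04:15 Casin District + 9h30m = 13:45 UTC.
1 October 2030 is a Tuesday, so the first Sunday is October 6 and the second is October 13.
1 February 2031 is a Saturday, so the first Sunday is February 2 and the second is February 9.
At the standard offset (UTC+10:00), 13:45 UTC + 10h = 23:45 Pelath standard time.
The standard-time date in Pelath, October 14, 2030, lies within the daylight-saving period (13 October 2030 – 9 February 2031), so Pelath is on daylight time, UTC+11:00.
13:45 UTC + 11h = 00:45 Pelath (rolling into the next day, 15 October 2030).

00:45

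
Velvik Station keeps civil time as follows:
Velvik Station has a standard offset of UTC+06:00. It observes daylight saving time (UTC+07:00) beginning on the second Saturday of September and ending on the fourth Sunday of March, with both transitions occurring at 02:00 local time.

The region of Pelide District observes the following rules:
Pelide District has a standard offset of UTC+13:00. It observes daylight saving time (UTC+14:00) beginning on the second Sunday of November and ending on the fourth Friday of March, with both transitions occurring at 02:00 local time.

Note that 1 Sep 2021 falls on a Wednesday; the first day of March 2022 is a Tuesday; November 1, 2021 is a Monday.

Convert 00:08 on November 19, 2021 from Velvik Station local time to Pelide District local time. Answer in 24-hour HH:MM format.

1 September 2021 is a Wednesday, so the first Saturday is September 4 and the second is September 11.
1 March 2022 is a Tuesday, so the first Sunday is March 6 and the fourth is March 27.
November 19, 2021 lies within the daylight-saving period (11 September 2021 – 27 March 2022), so Velvik Station is on daylight time, UTC+07:00.
00:08 Velvik Station − 7h = 17:08 UTC (rolling into the previous day, 18 November 2021).
1 November 2021 is a Monday, so the first Sunday is November 7 and the second is November 14.
1 March 2022 is a Tuesday, so the first Friday is March 4 and the fourth is March 25.
At the standard offset (UTC+13:00), 17:08 UTC + 13h = 06:08 Pelide District standard time (rolling into the next day, 19 November 2021).
The standard-time date in Pelide District, November 19, 2021, lies within the daylight-saving period (14 November 2021 – 25 March 2022), so Pelide District is on daylight time, UTC+14:00.
17:08 UTC + 14h = 07:08 Pelide District (rolling into the next day, 19 November 2021).

07:08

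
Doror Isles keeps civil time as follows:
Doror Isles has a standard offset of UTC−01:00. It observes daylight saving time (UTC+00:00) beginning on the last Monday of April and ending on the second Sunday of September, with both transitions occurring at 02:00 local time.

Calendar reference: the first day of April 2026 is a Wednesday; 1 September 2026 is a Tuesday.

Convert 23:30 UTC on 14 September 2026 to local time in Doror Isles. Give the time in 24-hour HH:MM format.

1 April 2026 is a Wednesday, so Mondays fall on 6, 13, 20, 27; the last is April 27.
1 September 2026 is a Tuesday, so the first Sunday is September 6 and the second is September 13.
At the standard offset (UTC−01:00), 23:30 UTC − 1h = 22:30 Doror Isles standard time.
The standard-time date in Doror Isles, 14 September 2026, does not fall between 27 April and 13 September, so daylight saving is not in effect and Doror Isles is at UTC−01:00.
23:30 UTC − 1h = 22:30 local.

22:30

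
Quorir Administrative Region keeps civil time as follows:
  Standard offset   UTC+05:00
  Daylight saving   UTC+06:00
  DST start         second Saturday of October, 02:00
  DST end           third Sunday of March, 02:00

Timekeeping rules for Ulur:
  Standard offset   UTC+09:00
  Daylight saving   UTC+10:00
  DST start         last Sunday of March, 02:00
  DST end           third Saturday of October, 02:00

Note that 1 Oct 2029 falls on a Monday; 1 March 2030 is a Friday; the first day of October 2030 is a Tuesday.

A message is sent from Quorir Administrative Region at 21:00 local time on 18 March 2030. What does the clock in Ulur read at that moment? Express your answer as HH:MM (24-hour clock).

1 October 2029 is a Monday, so the first Saturday is October 6 and the second is October 13.
1 March 2030 is a Friday, so the first Sunday is March 3 and the third is March 17.
18 March 2030 does not fall between 13 October 2029 and 17 March 2030, so daylight saving is not in effect and Quorir Administrative Region is at UTC+05:00.
21:00 Quorir Administrative Region − 5h = 16:00 UTC.
1 March 2030 is a Friday, so Sundays fall on 3, 10, 17, 24, 31; the last is March 31.
1 October 2030 is a Tuesday, so the first Saturday is October 5 and the third is October 19.
At the standard offset (UTC+09:00), 16:00 UTC + 9h = 01:00 Ulur standard time (rolling into the next day, 19 March 2030).
The standard-time date in Ulur, 19 March 2030, does not fall between 31 March and 19 October, so daylight saving is not in effect and Ulur is at UTC+09:00.
16:00 UTC + 9h = 01:00 Ulur (rolling into the next day, 19 March 2030).

01:00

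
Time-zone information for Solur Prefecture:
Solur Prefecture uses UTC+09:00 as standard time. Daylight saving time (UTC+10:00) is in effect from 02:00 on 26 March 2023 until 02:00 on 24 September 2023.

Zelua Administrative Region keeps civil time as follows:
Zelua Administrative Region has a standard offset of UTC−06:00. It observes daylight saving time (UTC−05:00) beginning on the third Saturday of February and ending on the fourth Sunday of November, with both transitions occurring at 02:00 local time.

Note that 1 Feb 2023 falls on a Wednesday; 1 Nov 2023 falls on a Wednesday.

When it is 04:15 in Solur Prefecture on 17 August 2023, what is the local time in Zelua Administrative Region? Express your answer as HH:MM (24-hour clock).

13:15

17 August 2023 lies within the daylight-saving period (26 March – 24 September), so Solur Prefecture is on daylight time, UTC+10:00.
04:15 Solur Prefecture − 10h = 18:15 UTC (rolling into the previous day, 16 August 2023).
1 February 2023 is a Wednesday, so the first Saturday is February 4 and the third is February 18.
1 November 2023 is a Wednesday, so the first Sunday is November 5 and the fourth is November 26.
At the standard offset (UTC−06:00), 18:15 UTC − 6h = 12:15 Zelua Administrative Region standard time.
The standard-time date in Zelua Administrative Region, 16 August 2023, lies within the daylight-saving period (18 February – 26 November), so Zelua Administrative Region is on daylight time, UTC−05:00.
18:15 UTC − 5h = 13:15 Zelua Administrative Region.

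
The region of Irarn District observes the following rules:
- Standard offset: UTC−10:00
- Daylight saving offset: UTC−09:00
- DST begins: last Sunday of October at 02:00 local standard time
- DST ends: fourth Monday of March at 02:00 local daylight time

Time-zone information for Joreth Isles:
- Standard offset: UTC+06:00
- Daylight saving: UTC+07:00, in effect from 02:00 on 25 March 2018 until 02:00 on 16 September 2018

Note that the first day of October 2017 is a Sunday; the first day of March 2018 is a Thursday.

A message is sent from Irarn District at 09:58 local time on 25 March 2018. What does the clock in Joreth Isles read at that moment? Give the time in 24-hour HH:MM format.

1 October 2017 is a Sunday, so Sundays fall on 1, 8, 15, 22, 29; the last is October 29.
1 March 2018 is a Thursday, so the first Monday is March 5 and the fourth is March 26.
25 March 2018 falls between 29 October 2017 and 26 March 2018, so daylight saving is in effect and Irarn District is at UTC−09:00.
09:58 Irarn District + 9h = 18:58 UTC.
At the standard offset (UTC+06:00), 18:58 UTC + 6h = 00:58 Joreth Isles standard time (rolling into the next day, 26 March 2018).
The standard-time date in Joreth Isles, 26 March 2018, lies within the daylight-saving period (25 March – 16 September), so Joreth Isles is on daylight time, UTC+07:00.
18:58 UTC + 7h = 01:58 Joreth Isles (rolling into the next day, 26 March 2018).

01:58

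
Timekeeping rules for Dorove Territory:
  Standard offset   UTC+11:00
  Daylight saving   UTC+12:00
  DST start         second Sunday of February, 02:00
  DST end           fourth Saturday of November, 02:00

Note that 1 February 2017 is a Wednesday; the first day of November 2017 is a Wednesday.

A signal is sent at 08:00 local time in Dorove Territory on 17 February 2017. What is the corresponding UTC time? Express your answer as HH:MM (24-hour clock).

20:00

1 February 2017 is a Wednesday, so the first Sunday is February 5 and the second is February 12.
1 November 2017 is a Wednesday, so the first Saturday is November 4 and the fourth is November 25.
17 February 2017 lies within the daylight-saving period (12 February – 25 November), so Dorove Territory is on daylight time, UTC+12:00.
08:00 local − 12h = 20:00 UTC (rolling into the previous day, 16 February 2017).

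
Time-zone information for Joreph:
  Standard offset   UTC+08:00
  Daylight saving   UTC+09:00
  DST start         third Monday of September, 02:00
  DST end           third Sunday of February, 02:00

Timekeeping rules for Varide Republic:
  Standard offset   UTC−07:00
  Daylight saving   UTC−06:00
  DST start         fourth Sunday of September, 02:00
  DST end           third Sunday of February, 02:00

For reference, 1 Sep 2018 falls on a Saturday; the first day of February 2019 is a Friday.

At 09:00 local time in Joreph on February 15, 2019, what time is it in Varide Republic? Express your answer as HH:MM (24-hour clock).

1 September 2018 is a Saturday, so the first Monday is September 3 and the third is September 17.
1 February 2019 is a Friday, so the first Sunday is February 3 and the third is February 17.
February 15, 2019 falls between 17 September 2018 and 17 February 2019, so daylight saving is in effect and Joreph is at UTC+09:00.
09:00 Joreph − 9h = 00:00 UTC.
1 September 2018 is a Saturday, so the first Sunday is September 2 and the fourth is September 23.
1 February 2019 is a Friday, so the first Sunday is February 3 and the third is February 17.
At the standard offset (UTC−07:00), 00:00 UTC − 7h = 17:00 Varide Republic standard time (rolling into the previous day, 14 February 2019).
The standard-time date in Varide Republic, February 14, 2019, lies within the daylight-saving period (23 September 2018 – 17 February 2019), so Varide Republic is on daylight time, UTC−06:00.
00:00 UTC − 6h = 18:00 Varide Republic (rolling into the previous day, 14 February 2019).

18:00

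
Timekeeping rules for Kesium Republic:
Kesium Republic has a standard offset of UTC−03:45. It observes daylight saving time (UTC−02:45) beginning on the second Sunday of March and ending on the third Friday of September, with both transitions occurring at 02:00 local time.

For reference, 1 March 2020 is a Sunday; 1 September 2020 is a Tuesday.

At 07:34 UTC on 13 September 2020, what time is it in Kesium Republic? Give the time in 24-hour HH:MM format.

04:49

1 March 2020 is a Sunday, so the first Sunday is March 1 and the second is March 8.
1 September 2020 is a Tuesday, so the first Friday is September 4 and the third is September 18.
At the standard offset (UTC−03:45), 07:34 UTC − 3h45m = 03:49 Kesium Republic standard time.
The standard-time date in Kesium Republic, 13 September 2020, falls between 8 March and 18 September, so daylight saving is in effect and Kesium Republic is at UTC−02:45.
07:34 UTC − 2h45m = 04:49 local.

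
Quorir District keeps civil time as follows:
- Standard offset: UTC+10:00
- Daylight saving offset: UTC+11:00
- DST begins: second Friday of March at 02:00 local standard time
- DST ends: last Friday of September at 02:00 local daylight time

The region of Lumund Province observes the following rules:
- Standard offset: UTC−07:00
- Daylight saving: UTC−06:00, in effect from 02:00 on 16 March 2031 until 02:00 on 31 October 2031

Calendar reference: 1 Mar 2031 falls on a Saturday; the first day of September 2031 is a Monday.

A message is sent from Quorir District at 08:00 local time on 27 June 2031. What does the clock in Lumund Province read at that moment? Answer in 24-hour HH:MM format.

1 March 2031 is a Saturday, so the first Friday is March 7 and the second is March 14.
1 September 2031 is a Monday, so Fridays fall on 5, 12, 19, 26; the last is September 26.
Daylight saving runs 14 March – 26 September; 27 June 2031 is inside that window, so Quorir District is at UTC+11:00.
08:00 Quorir District − 11h = 21:00 UTC (rolling into the previous day, 26 June 2031).
At the standard offset (UTC−07:00), 21:00 UTC − 7h = 14:00 Lumund Province standard time.
The standard-time date in Lumund Province, 26 June 2031, falls between 16 March and 31 October, so daylight saving is in effect and Lumund Province is at UTC−06:00.
21:00 UTC − 6h = 15:00 Lumund Province.

15:00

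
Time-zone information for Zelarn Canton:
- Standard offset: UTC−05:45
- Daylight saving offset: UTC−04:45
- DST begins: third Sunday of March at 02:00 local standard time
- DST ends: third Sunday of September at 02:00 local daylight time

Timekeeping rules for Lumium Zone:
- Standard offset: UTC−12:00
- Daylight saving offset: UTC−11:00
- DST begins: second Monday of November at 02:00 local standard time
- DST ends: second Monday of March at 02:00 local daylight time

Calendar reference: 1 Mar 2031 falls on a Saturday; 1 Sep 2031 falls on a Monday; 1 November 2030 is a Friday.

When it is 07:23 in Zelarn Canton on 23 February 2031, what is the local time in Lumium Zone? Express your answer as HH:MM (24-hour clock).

1 March 2031 is a Saturday, so the first Sunday is March 2 and the third is March 16.
1 September 2031 is a Monday, so the first Sunday is September 7 and the third is September 21.
23 February 2031 does not fall between 16 March and 21 September, so daylight saving is not in effect and Zelarn Canton is at UTC−05:45.
07:23 Zelarn Canton + 5h45m = 13:08 UTC.
1 November 2030 is a Friday, so the first Monday is November 4 and the second is November 11.
1 March 2031 is a Saturday, so the first Monday is March 3 and the second is March 10.
At the standard offset (UTC−12:00), 13:08 UTC − 12h = 01:08 Lumium Zone standard time.
Daylight saving runs 11 November 2030 – 10 March 2031; the standard-time date in Lumium Zone, 23 February 2031, is inside that window, so Lumium Zone is at UTC−11:00.
13:08 UTC − 11h = 02:08 Lumium Zone.

02:08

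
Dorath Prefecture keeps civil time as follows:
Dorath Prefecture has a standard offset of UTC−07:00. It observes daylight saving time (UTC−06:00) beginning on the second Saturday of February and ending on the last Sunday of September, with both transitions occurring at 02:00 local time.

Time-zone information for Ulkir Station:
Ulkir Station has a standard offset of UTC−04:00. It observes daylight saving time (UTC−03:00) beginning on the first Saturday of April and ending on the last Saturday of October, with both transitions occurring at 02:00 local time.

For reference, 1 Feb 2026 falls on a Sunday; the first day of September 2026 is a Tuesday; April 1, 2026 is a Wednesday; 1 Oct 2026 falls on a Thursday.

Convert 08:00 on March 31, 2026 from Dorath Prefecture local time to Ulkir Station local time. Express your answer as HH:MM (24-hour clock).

1 February 2026 is a Sunday, so the first Saturday is February 7 and the second is February 14.
1 September 2026 is a Tuesday, so Sundays fall on 6, 13, 20, 27; the last is September 27.
March 31, 2026 falls between 14 February and 27 September, so daylight saving is in effect and Dorath Prefecture is at UTC−06:00.
08:00 Dorath Prefecture + 6h = 14:00 UTC.
1 April 2026 is a Wednesday, so the first Saturday is April 4.
1 October 2026 is a Thursday, so Saturdays fall on 3, 10, 17, 24, 31; the last is October 31.
At the standard offset (UTC−04:00), 14:00 UTC − 4h = 10:00 Ulkir Station standard time.
The standard-time date in Ulkir Station, March 31, 2026, is outside the daylight-saving period (4 April – 31 October), so Ulkir Station is on standard time, UTC−04:00.
14:00 UTC − 4h = 10:00 Ulkir Station.

10:00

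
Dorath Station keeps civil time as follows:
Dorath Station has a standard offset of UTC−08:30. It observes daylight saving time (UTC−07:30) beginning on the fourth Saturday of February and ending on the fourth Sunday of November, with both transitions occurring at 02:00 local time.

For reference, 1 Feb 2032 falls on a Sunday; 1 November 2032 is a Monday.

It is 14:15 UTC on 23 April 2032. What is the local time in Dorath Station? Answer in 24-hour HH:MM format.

06:45

1 February 2032 is a Sunday, so the first Saturday is February 7 and the fourth is February 28.
1 November 2032 is a Monday, so the first Sunday is November 7 and the fourth is November 28.
At the standard offset (UTC−08:30), 14:15 UTC − 8h30m = 05:45 Dorath Station standard time.
Daylight saving runs 28 February – 28 November; the standard-time date in Dorath Station, 23 April 2032, is inside that window, so Dorath Station is at UTC−07:30.
14:15 UTC − 7h30m = 06:45 local.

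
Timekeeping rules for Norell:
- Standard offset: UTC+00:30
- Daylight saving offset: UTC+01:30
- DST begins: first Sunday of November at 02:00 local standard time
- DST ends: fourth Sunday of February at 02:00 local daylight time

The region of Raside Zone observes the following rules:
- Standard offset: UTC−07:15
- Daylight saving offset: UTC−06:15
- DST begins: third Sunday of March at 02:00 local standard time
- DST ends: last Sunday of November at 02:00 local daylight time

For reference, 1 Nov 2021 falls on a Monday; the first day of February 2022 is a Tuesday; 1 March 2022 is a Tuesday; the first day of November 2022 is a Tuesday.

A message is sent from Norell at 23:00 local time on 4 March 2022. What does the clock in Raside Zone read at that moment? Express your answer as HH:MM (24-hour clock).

15:15

1 November 2021 is a Monday, so the first Sunday is November 7.
1 February 2022 is a Tuesday, so the first Sunday is February 6 and the fourth is February 27.
4 March 2022 does not fall between 7 November 2021 and 27 February 2022, so daylight saving is not in effect and Norell is at UTC+00:30.
23:00 Norell − 0h30m = 22:30 UTC.
1 March 2022 is a Tuesday, so the first Sunday is March 6 and the third is March 20.
1 November 2022 is a Tuesday, so Sundays fall on 6, 13, 20, 27; the last is November 27.
At the standard offset (UTC−07:15), 22:30 UTC − 7h15m = 15:15 Raside Zone standard time.
The standard-time date in Raside Zone, 4 March 2022, does not fall between 20 March and 27 November, so daylight saving is not in effect and Raside Zone is at UTC−07:15.
22:30 UTC − 7h15m = 15:15 Raside Zone.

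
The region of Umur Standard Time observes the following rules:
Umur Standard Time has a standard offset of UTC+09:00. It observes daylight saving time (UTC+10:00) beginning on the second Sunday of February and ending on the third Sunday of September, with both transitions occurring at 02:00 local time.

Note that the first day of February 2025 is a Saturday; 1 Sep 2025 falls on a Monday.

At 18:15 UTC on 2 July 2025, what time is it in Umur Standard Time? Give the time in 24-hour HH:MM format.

1 February 2025 is a Saturday, so the first Sunday is February 2 and the second is February 9.
1 September 2025 is a Monday, so the first Sunday is September 7 and the third is September 21.
At the standard offset (UTC+09:00), 18:15 UTC + 9h = 03:15 Umur Standard Time standard time (rolling into the next day, 3 July 2025).
Daylight saving runs 9 February – 21 September; the standard-time date in Umur Standard Time, 3 July 2025, is inside that window, so Umur Standard Time is at UTC+10:00.
18:15 UTC + 10h = 04:15 local (rolling into the next day, 3 July 2025).

04:15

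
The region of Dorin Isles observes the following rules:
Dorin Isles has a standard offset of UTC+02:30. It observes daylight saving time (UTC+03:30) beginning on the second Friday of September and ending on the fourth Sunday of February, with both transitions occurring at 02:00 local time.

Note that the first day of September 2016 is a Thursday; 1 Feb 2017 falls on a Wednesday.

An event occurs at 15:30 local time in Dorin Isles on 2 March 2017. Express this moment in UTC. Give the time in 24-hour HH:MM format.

1 September 2016 is a Thursday, so the first Friday is September 2 and the second is September 9.
1 February 2017 is a Wednesday, so the first Sunday is February 5 and the fourth is February 26.
2 March 2017 does not fall between 9 September 2016 and 26 February 2017, so daylight saving is not in effect and Dorin Isles is at UTC+02:30.
15:30 local − 2h30m = 13:00 UTC.

13:00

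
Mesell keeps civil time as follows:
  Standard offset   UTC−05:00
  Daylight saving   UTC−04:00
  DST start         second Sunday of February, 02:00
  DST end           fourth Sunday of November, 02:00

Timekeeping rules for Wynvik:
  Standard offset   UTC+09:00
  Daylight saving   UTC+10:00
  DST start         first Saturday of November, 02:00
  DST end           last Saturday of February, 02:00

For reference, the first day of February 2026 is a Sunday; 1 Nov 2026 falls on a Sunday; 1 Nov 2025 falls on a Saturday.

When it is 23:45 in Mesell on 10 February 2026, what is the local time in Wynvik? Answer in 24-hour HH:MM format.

13:45

1 February 2026 is a Sunday, so the first Sunday is February 1 and the second is February 8.
1 November 2026 is a Sunday, so the first Sunday is November 1 and the fourth is November 22.
Daylight saving runs 8 February – 22 November; 10 February 2026 is inside that window, so Mesell is at UTC−04:00.
23:45 Mesell + 4h = 03:45 UTC (rolling into the next day, 11 February 2026).
1 November 2025 is a Saturday, so the first Saturday is November 1.
1 February 2026 is a Sunday, so Saturdays fall on 7, 14, 21, 28; the last is February 28.
At the standard offset (UTC+09:00), 03:45 UTC + 9h = 12:45 Wynvik standard time.
The standard-time date in Wynvik, 11 February 2026, lies within the daylight-saving period (1 November 2025 – 28 February 2026), so Wynvik is on daylight time, UTC+10:00.
03:45 UTC + 10h = 13:45 Wynvik.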